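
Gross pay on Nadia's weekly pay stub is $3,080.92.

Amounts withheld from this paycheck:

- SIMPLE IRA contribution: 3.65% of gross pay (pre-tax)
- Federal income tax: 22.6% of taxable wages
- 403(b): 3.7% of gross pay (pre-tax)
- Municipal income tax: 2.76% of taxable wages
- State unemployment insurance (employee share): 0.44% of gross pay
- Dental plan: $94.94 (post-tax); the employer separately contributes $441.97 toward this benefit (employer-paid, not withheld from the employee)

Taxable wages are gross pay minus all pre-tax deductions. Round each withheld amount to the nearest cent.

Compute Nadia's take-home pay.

SIMPLE IRA contribution: $3,080.92 × 0.0365 = $112.45
403(b): $3,080.92 × 0.037 = $113.99
Pre-tax total = $112.45 + $113.99 = $226.44
Taxable wages = $3,080.92 − $226.44 = $2,854.48
Federal income tax: $2,854.48 × 0.226 = $645.11
Municipal income tax: $2,854.48 × 0.0276 = $78.78
State unemployment insurance (employee share): $3,080.92 × 0.0044 = $13.56
Dental plan: $94.94
(Employer's $441.97 toward dental plan is not withheld from the employee.)
Total deductions = $112.45 + $113.99 + $645.11 + $78.78 + $13.56 + $94.94 = $1,058.83
Net pay = $3,080.92 − $1,058.83 = $2,022.09

$2,022.09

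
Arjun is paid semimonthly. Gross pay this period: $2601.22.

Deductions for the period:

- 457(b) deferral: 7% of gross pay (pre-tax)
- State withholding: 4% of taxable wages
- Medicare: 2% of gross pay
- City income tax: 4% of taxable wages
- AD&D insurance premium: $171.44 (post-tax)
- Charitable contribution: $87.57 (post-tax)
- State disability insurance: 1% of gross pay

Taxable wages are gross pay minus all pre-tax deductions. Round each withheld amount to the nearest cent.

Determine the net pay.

$1888.55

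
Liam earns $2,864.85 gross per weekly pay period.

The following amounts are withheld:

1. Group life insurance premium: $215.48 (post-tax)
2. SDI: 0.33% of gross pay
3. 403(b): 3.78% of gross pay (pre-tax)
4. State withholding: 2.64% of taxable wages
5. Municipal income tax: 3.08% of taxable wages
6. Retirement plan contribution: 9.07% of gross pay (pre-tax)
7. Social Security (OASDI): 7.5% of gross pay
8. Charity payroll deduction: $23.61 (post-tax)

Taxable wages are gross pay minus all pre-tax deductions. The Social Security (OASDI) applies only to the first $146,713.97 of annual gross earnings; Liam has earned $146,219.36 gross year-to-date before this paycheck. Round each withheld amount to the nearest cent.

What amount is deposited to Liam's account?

403(b): $2,864.85 × 0.0378 = $108.29
Retirement plan contribution: $2,864.85 × 0.0907 = $259.84
Pre-tax total = $108.29 + $259.84 = $368.13
Taxable wages = $2,864.85 − $368.13 = $2,496.72
Municipal income tax: $2,496.72 × 0.0308 = $76.90
State withholding: $2,496.72 × 0.0264 = $65.91
Social Security (OASDI): only $146,713.97 − $146,219.36 = $494.61 of this check is subject → $494.61 × 0.075 = $37.10
SDI: $2,864.85 × 0.0033 = $9.45
Group life insurance premium: $215.48
Charity payroll deduction: $23.61
Total deductions = $108.29 + $259.84 + $76.90 + $65.91 + $37.10 + $9.45 + $215.48 + $23.61 = $796.58
Net pay = $2,864.85 − $796.58 = $2,068.27

$2,068.27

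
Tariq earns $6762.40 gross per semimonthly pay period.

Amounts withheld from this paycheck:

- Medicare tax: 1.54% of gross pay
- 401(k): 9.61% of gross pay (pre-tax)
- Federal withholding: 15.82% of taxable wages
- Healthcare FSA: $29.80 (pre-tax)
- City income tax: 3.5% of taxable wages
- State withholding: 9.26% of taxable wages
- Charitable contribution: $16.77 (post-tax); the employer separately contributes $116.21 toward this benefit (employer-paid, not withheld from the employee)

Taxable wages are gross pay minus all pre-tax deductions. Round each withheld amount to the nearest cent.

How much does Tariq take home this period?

401(k): $6762.40 × 0.0961 = $649.87
Healthcare FSA: $29.80
Pre-tax total = $649.87 + $29.80 = $679.67
Taxable wages = $6762.40 − $679.67 = $6082.73
Federal withholding: $6082.73 × 0.1582 = $962.29
State withholding: $6082.73 × 0.0926 = $563.26
City income tax: $6082.73 × 0.035 = $212.90
Medicare tax: $6762.40 × 0.0154 = $104.14
Charitable contribution: $16.77
(Employer's $116.21 toward charitable contribution is not withheld from the employee.)
Total deductions = $649.87 + $29.80 + $962.29 + $563.26 + $212.90 + $104.14 + $16.77 = $2539.03
Net pay = $6762.40 − $2539.03 = $4223.37

$4223.37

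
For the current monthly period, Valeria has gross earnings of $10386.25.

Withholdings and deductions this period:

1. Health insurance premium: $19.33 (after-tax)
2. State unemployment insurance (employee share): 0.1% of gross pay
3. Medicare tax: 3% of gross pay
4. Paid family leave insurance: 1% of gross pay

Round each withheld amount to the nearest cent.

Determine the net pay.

Medicare tax: $10386.25 × 0.03 = $311.59
Paid family leave insurance: $10386.25 × 0.01 = $103.86
State unemployment insurance (employee share): $10386.25 × 0.001 = $10.39
Health insurance premium: $19.33
Total deductions = $311.59 + $103.86 + $10.39 + $19.33 = $445.17
Net pay = $10386.25 − $445.17 = $9941.08

$9941.08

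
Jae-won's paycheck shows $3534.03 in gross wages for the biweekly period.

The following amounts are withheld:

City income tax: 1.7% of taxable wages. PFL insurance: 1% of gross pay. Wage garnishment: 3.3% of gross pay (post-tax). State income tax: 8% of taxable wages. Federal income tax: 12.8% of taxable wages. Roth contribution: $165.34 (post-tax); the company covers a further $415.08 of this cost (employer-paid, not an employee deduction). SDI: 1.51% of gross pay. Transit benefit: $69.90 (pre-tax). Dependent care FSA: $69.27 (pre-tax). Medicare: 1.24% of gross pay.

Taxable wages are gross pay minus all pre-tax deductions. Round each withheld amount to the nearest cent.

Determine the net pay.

$2216.54

Dependent care FSA: $69.27
Transit benefit: $69.90
Pre-tax total = $69.27 + $69.90 = $139.17
Taxable wages = $3534.03 − $139.17 = $3394.86
Federal income tax: $3394.86 × 0.128 = $434.54
City income tax: $3394.86 × 0.017 = $57.71
State income tax: $3394.86 × 0.08 = $271.59
SDI: $3534.03 × 0.0151 = $53.36
Medicare: $3534.03 × 0.0124 = $43.82
PFL insurance: $3534.03 × 0.01 = $35.34
Roth contribution: $165.34
Wage garnishment: $3534.03 × 0.033 = $116.62
(Employer's $415.08 toward Roth contribution is not withheld from the employee.)
Total deductions = $69.27 + $69.90 + $434.54 + $57.71 + $271.59 + $53.36 + $43.82 + $35.34 + $165.34 + $116.62 = $1317.49
Net pay = $3534.03 − $1317.49 = $2216.54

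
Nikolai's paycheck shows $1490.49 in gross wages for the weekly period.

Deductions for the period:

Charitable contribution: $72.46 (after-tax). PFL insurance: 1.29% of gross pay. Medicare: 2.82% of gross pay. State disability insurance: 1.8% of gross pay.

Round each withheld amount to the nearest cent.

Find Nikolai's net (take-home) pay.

$1329.94

Medicare: $1490.49 × 0.0282 = $42.03
PFL insurance: $1490.49 × 0.0129 = $19.23
State disability insurance: $1490.49 × 0.018 = $26.83
Charitable contribution: $72.46
Total deductions = $42.03 + $19.23 + $26.83 + $72.46 = $160.55
Net pay = $1490.49 − $160.55 = $1329.94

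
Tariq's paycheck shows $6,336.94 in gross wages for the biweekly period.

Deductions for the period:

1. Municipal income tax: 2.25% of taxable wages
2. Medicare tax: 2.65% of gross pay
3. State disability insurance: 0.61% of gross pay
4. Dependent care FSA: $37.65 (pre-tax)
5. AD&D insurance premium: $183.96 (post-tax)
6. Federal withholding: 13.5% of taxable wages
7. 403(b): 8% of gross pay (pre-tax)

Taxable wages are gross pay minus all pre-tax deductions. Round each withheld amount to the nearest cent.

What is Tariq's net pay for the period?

403(b): $6,336.94 × 0.08 = $506.96
Dependent care FSA: $37.65
Pre-tax total = $506.96 + $37.65 = $544.61
Taxable wages = $6,336.94 − $544.61 = $5,792.33
Federal withholding: $5,792.33 × 0.135 = $781.96
Municipal income tax: $5,792.33 × 0.0225 = $130.33
State disability insurance: $6,336.94 × 0.0061 = $38.66
Medicare tax: $6,336.94 × 0.0265 = $167.93
AD&D insurance premium: $183.96
Total deductions = $506.96 + $37.65 + $781.96 + $130.33 + $38.66 + $167.93 + $183.96 = $1,847.45
Net pay = $6,336.94 − $1,847.45 = $4,489.49

$4,489.49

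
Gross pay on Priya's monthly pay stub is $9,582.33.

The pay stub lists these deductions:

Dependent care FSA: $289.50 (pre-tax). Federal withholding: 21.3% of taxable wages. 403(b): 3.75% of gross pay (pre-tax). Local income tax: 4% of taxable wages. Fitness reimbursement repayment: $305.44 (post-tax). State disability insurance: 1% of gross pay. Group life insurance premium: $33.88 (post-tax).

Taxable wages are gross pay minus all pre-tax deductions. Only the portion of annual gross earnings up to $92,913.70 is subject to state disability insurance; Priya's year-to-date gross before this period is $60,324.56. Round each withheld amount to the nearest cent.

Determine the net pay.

Dependent care FSA: $289.50
403(b): $9,582.33 × 0.0375 = $359.34
Pre-tax total = $289.50 + $359.34 = $648.84
Taxable wages = $9,582.33 − $648.84 = $8,933.49
Local income tax: $8,933.49 × 0.04 = $357.34
Federal withholding: $8,933.49 × 0.213 = $1,902.83
State disability insurance: cap not yet reached, full $9,582.33 is subject → $9,582.33 × 0.01 = $95.82
Fitness reimbursement repayment: $305.44
Group life insurance premium: $33.88
Total deductions = $289.50 + $359.34 + $357.34 + $1,902.83 + $95.82 + $305.44 + $33.88 = $3,344.15
Net pay = $9,582.33 − $3,344.15 = $6,238.18

$6,238.18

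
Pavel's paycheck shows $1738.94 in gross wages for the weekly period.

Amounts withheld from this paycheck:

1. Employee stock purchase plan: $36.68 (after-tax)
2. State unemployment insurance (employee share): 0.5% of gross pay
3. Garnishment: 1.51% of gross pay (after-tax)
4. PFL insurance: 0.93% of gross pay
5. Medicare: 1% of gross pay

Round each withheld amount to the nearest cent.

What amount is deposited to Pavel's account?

$1633.75

State unemployment insurance (employee share): $1738.94 × 0.005 = $8.69
PFL insurance: $1738.94 × 0.0093 = $16.17
Medicare: $1738.94 × 0.01 = $17.39
Garnishment: $1738.94 × 0.0151 = $26.26
Employee stock purchase plan: $36.68
Total deductions = $8.69 + $16.17 + $17.39 + $26.26 + $36.68 = $105.19
Net pay = $1738.94 − $105.19 = $1633.75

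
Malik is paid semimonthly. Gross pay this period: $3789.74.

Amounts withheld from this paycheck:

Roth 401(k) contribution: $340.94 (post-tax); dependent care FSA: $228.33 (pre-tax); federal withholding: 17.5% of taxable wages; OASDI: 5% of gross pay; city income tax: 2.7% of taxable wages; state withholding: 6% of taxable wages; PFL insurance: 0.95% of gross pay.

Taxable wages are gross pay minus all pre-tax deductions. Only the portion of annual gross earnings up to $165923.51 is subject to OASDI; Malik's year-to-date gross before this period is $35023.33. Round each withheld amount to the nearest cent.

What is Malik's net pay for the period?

Dependent care FSA: $228.33
Taxable wages = $3789.74 − $228.33 = $3561.41
City income tax: $3561.41 × 0.027 = $96.16
State withholding: $3561.41 × 0.06 = $213.68
Federal withholding: $3561.41 × 0.175 = $623.25
PFL insurance: $3789.74 × 0.0095 = $36.00
OASDI: cap not yet reached, full $3789.74 is subject → $3789.74 × 0.05 = $189.49
Roth 401(k) contribution: $340.94
Total deductions = $228.33 + $96.16 + $213.68 + $623.25 + $36.00 + $189.49 + $340.94 = $1727.85
Net pay = $3789.74 − $1727.85 = $2061.89

$2061.89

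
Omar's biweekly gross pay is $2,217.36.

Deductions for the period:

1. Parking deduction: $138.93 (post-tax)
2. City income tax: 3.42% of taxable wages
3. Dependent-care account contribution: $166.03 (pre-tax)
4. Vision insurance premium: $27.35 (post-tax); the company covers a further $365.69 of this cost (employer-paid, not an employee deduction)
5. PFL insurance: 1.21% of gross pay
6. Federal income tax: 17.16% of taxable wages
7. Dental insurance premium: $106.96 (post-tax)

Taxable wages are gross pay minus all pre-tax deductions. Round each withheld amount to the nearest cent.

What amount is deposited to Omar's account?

Dependent-care account contribution: $166.03
Taxable wages = $2,217.36 − $166.03 = $2,051.33
Federal income tax: $2,051.33 × 0.1716 = $352.01
City income tax: $2,051.33 × 0.0342 = $70.16
PFL insurance: $2,217.36 × 0.0121 = $26.83
Dental insurance premium: $106.96
Parking deduction: $138.93
Vision insurance premium: $27.35
(Employer's $365.69 toward vision insurance premium is not withheld from the employee.)
Total deductions = $166.03 + $352.01 + $70.16 + $26.83 + $106.96 + $138.93 + $27.35 = $888.27
Net pay = $2,217.36 − $888.27 = $1,329.09

$1,329.09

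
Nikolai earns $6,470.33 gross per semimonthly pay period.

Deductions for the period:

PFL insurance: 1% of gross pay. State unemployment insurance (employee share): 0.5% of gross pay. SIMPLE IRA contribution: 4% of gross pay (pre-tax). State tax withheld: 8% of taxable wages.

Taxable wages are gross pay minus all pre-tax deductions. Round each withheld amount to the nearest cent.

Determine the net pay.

$5,617.55

SIMPLE IRA contribution: $6,470.33 × 0.04 = $258.81
Taxable wages = $6,470.33 − $258.81 = $6,211.52
State tax withheld: $6,211.52 × 0.08 = $496.92
State unemployment insurance (employee share): $6,470.33 × 0.005 = $32.35
PFL insurance: $6,470.33 × 0.01 = $64.70
Total deductions = $258.81 + $496.92 + $32.35 + $64.70 = $852.78
Net pay = $6,470.33 − $852.78 = $5,617.55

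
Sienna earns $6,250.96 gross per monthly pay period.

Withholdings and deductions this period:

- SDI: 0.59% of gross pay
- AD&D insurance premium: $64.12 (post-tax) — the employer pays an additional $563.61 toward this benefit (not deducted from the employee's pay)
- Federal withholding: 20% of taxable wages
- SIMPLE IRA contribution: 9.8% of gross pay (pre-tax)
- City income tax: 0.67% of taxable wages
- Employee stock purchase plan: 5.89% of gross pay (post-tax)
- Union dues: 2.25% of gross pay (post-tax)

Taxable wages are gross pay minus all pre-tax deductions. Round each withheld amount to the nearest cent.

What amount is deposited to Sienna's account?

SIMPLE IRA contribution: $6,250.96 × 0.098 = $612.59
Taxable wages = $6,250.96 − $612.59 = $5,638.37
Federal withholding: $5,638.37 × 0.2 = $1,127.67
City income tax: $5,638.37 × 0.0067 = $37.78
SDI: $6,250.96 × 0.0059 = $36.88
Union dues: $6,250.96 × 0.0225 = $140.65
Employee stock purchase plan: $6,250.96 × 0.0589 = $368.18
AD&D insurance premium: $64.12
(Employer's $563.61 toward AD&D insurance premium is not withheld from the employee.)
Total deductions = $612.59 + $1,127.67 + $37.78 + $36.88 + $140.65 + $368.18 + $64.12 = $2,387.87
Net pay = $6,250.96 − $2,387.87 = $3,863.09

$3,863.09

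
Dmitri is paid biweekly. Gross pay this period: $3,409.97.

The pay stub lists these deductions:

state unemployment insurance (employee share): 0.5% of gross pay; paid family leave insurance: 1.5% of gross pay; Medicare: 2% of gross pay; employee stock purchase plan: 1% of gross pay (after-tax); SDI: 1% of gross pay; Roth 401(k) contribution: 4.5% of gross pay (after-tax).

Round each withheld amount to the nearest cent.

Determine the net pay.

$3,051.92

Paid family leave insurance: $3,409.97 × 0.015 = $51.15
SDI: $3,409.97 × 0.01 = $34.10
State unemployment insurance (employee share): $3,409.97 × 0.005 = $17.05
Medicare: $3,409.97 × 0.02 = $68.20
Employee stock purchase plan: $3,409.97 × 0.01 = $34.10
Roth 401(k) contribution: $3,409.97 × 0.045 = $153.45
Total deductions = $51.15 + $34.10 + $17.05 + $68.20 + $34.10 + $153.45 = $358.05
Net pay = $3,409.97 − $358.05 = $3,051.92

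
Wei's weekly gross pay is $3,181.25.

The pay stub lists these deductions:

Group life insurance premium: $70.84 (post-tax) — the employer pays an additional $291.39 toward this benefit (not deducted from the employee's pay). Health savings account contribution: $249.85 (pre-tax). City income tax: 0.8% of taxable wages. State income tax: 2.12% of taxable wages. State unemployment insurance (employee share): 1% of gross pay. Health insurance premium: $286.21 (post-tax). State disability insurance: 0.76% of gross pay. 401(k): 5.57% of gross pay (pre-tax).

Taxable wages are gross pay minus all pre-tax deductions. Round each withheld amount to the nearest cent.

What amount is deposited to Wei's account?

$2,260.74

Health savings account contribution: $249.85
401(k): $3,181.25 × 0.0557 = $177.20
Pre-tax total = $249.85 + $177.20 = $427.05
Taxable wages = $3,181.25 − $427.05 = $2,754.20
City income tax: $2,754.20 × 0.008 = $22.03
State income tax: $2,754.20 × 0.0212 = $58.39
State disability insurance: $3,181.25 × 0.0076 = $24.18
State unemployment insurance (employee share): $3,181.25 × 0.01 = $31.81
Group life insurance premium: $70.84
Health insurance premium: $286.21
(Employer's $291.39 toward group life insurance premium is not withheld from the employee.)
Total deductions = $249.85 + $177.20 + $22.03 + $58.39 + $24.18 + $31.81 + $70.84 + $286.21 = $920.51
Net pay = $3,181.25 − $920.51 = $2,260.74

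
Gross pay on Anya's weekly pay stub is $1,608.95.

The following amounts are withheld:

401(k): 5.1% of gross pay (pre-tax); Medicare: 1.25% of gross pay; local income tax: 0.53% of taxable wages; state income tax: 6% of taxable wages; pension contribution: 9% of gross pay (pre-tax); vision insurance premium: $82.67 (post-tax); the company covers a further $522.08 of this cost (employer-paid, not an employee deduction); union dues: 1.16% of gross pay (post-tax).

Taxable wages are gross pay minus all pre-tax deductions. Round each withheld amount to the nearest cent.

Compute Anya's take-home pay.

401(k): $1,608.95 × 0.051 = $82.06
Pension contribution: $1,608.95 × 0.09 = $144.81
Pre-tax total = $82.06 + $144.81 = $226.87
Taxable wages = $1,608.95 − $226.87 = $1,382.08
State income tax: $1,382.08 × 0.06 = $82.92
Local income tax: $1,382.08 × 0.0053 = $7.33
Medicare: $1,608.95 × 0.0125 = $20.11
Union dues: $1,608.95 × 0.0116 = $18.66
Vision insurance premium: $82.67
(Employer's $522.08 toward vision insurance premium is not withheld from the employee.)
Total deductions = $82.06 + $144.81 + $82.92 + $7.33 + $20.11 + $18.66 + $82.67 = $438.56
Net pay = $1,608.95 − $438.56 = $1,170.39

$1,170.39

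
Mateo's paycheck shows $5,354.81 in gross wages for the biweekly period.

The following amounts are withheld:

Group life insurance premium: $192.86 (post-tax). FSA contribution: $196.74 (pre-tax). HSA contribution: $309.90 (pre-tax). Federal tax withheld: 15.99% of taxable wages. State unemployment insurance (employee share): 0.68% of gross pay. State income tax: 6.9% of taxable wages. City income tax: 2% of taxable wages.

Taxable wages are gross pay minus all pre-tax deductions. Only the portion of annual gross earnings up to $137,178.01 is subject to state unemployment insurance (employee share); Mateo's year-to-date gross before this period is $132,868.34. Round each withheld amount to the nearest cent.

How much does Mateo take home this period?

$3,419.30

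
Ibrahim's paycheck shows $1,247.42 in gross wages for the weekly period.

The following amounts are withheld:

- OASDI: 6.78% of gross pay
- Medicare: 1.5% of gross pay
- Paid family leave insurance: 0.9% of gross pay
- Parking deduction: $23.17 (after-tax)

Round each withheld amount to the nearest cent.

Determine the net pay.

$1,109.73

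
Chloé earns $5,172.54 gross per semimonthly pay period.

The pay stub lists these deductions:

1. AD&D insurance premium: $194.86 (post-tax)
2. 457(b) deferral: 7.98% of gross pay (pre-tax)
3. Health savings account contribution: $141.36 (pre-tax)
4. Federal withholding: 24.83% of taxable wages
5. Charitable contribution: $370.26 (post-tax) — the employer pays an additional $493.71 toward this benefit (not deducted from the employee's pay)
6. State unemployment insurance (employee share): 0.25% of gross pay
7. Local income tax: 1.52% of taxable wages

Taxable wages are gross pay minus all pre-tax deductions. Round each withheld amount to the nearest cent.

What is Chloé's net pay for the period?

$2,823.41

457(b) deferral: $5,172.54 × 0.0798 = $412.77
Health savings account contribution: $141.36
Pre-tax total = $412.77 + $141.36 = $554.13
Taxable wages = $5,172.54 − $554.13 = $4,618.41
Federal withholding: $4,618.41 × 0.2483 = $1,146.75
Local income tax: $4,618.41 × 0.0152 = $70.20
State unemployment insurance (employee share): $5,172.54 × 0.0025 = $12.93
AD&D insurance premium: $194.86
Charitable contribution: $370.26
(Employer's $493.71 toward charitable contribution is not withheld from the employee.)
Total deductions = $412.77 + $141.36 + $1,146.75 + $70.20 + $12.93 + $194.86 + $370.26 = $2,349.13
Net pay = $5,172.54 − $2,349.13 = $2,823.41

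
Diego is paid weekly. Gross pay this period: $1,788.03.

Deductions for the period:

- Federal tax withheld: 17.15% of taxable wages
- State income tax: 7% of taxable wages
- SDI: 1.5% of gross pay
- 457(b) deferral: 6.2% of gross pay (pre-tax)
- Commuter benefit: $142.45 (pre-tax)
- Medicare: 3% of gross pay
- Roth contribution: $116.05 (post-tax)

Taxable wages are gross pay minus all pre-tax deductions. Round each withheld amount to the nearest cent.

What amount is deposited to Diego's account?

$967.58

Commuter benefit: $142.45
457(b) deferral: $1,788.03 × 0.062 = $110.86
Pre-tax total = $142.45 + $110.86 = $253.31
Taxable wages = $1,788.03 − $253.31 = $1,534.72
State income tax: $1,534.72 × 0.07 = $107.43
Federal tax withheld: $1,534.72 × 0.1715 = $263.20
Medicare: $1,788.03 × 0.03 = $53.64
SDI: $1,788.03 × 0.015 = $26.82
Roth contribution: $116.05
Total deductions = $142.45 + $110.86 + $107.43 + $263.20 + $53.64 + $26.82 + $116.05 = $820.45
Net pay = $1,788.03 − $820.45 = $967.58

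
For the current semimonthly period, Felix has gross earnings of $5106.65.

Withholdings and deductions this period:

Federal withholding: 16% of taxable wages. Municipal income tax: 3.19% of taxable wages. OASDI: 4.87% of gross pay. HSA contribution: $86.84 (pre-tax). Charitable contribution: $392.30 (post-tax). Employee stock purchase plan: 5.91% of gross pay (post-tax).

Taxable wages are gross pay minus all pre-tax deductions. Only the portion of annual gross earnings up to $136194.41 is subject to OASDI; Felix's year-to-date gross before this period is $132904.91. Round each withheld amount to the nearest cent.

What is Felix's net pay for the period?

$3202.21

HSA contribution: $86.84
Taxable wages = $5106.65 − $86.84 = $5019.81
Municipal income tax: $5019.81 × 0.0319 = $160.13
Federal withholding: $5019.81 × 0.16 = $803.17
OASDI: only $136194.41 − $132904.91 = $3289.50 of this check is subject → $3289.50 × 0.0487 = $160.20
Employee stock purchase plan: $5106.65 × 0.0591 = $301.80
Charitable contribution: $392.30
Total deductions = $86.84 + $160.13 + $803.17 + $160.20 + $301.80 + $392.30 = $1904.44
Net pay = $5106.65 − $1904.44 = $3202.21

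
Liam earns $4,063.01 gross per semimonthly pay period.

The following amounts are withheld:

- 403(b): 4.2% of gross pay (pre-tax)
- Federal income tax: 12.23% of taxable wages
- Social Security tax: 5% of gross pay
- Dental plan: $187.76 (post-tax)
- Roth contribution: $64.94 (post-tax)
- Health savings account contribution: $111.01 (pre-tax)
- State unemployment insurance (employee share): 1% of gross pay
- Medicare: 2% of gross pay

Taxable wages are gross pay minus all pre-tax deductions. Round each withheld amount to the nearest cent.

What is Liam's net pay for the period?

403(b): $4,063.01 × 0.042 = $170.65
Health savings account contribution: $111.01
Pre-tax total = $170.65 + $111.01 = $281.66
Taxable wages = $4,063.01 − $281.66 = $3,781.35
Federal income tax: $3,781.35 × 0.1223 = $462.46
Social Security tax: $4,063.01 × 0.05 = $203.15
Medicare: $4,063.01 × 0.02 = $81.26
State unemployment insurance (employee share): $4,063.01 × 0.01 = $40.63
Dental plan: $187.76
Roth contribution: $64.94
Total deductions = $170.65 + $111.01 + $462.46 + $203.15 + $81.26 + $40.63 + $187.76 + $64.94 = $1,321.86
Net pay = $4,063.01 − $1,321.86 = $2,741.15

$2,741.15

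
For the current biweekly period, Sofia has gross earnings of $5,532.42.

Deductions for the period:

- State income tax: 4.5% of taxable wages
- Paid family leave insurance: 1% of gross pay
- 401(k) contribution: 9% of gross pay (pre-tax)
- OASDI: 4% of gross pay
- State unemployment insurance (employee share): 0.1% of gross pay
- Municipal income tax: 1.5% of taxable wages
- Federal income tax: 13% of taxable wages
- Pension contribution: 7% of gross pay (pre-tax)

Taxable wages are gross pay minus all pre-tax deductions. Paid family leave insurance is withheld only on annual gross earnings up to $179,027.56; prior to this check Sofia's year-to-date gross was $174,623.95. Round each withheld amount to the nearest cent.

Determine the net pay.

$3,493.38

401(k) contribution: $5,532.42 × 0.09 = $497.92
Pension contribution: $5,532.42 × 0.07 = $387.27
Pre-tax total = $497.92 + $387.27 = $885.19
Taxable wages = $5,532.42 − $885.19 = $4,647.23
Municipal income tax: $4,647.23 × 0.015 = $69.71
Federal income tax: $4,647.23 × 0.13 = $604.14
State income tax: $4,647.23 × 0.045 = $209.13
Paid family leave insurance: only $179,027.56 − $174,623.95 = $4,403.61 of this check is subject → $4,403.61 × 0.01 = $44.04
OASDI: $5,532.42 × 0.04 = $221.30
State unemployment insurance (employee share): $5,532.42 × 0.001 = $5.53
Total deductions = $497.92 + $387.27 + $69.71 + $604.14 + $209.13 + $44.04 + $221.30 + $5.53 = $2,039.04
Net pay = $5,532.42 − $2,039.04 = $3,493.38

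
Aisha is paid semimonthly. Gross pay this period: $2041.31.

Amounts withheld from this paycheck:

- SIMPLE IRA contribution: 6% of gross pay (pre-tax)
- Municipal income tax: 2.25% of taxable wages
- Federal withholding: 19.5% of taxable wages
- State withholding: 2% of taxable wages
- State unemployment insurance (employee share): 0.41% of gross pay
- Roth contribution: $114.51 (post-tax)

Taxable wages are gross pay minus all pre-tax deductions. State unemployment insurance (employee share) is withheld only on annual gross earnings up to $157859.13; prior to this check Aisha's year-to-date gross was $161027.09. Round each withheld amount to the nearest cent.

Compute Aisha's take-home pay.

$1348.60

SIMPLE IRA contribution: $2041.31 × 0.06 = $122.48
Taxable wages = $2041.31 − $122.48 = $1918.83
State withholding: $1918.83 × 0.02 = $38.38
Municipal income tax: $1918.83 × 0.0225 = $43.17
Federal withholding: $1918.83 × 0.195 = $374.17
State unemployment insurance (employee share): annual cap $157859.13 already reached (YTD $161027.09), so $0.00
Roth contribution: $114.51
Total deductions = $122.48 + $38.38 + $43.17 + $374.17 + $0.00 + $114.51 = $692.71
Net pay = $2041.31 − $692.71 = $1348.60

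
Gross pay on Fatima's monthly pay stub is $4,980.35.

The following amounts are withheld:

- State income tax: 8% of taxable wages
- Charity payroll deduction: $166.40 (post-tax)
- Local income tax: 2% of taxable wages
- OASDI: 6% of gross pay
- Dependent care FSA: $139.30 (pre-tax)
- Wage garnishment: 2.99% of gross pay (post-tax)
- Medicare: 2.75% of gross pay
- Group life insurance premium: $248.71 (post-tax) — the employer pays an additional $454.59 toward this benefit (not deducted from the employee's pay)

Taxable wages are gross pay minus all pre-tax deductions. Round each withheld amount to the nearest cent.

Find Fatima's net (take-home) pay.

$3,357.15

Dependent care FSA: $139.30
Taxable wages = $4,980.35 − $139.30 = $4,841.05
State income tax: $4,841.05 × 0.08 = $387.28
Local income tax: $4,841.05 × 0.02 = $96.82
OASDI: $4,980.35 × 0.06 = $298.82
Medicare: $4,980.35 × 0.0275 = $136.96
Group life insurance premium: $248.71
Charity payroll deduction: $166.40
Wage garnishment: $4,980.35 × 0.0299 = $148.91
(Employer's $454.59 toward group life insurance premium is not withheld from the employee.)
Total deductions = $139.30 + $387.28 + $96.82 + $298.82 + $136.96 + $248.71 + $166.40 + $148.91 = $1,623.20
Net pay = $4,980.35 − $1,623.20 = $3,357.15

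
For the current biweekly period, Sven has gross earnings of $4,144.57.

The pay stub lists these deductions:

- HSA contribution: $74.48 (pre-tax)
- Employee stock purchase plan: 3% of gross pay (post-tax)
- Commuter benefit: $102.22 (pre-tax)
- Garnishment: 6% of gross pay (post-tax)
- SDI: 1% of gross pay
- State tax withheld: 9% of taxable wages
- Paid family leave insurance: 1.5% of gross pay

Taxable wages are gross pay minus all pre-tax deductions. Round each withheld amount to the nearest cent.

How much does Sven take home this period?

$3,134.13

Commuter benefit: $102.22
HSA contribution: $74.48
Pre-tax total = $102.22 + $74.48 = $176.70
Taxable wages = $4,144.57 − $176.70 = $3,967.87
State tax withheld: $3,967.87 × 0.09 = $357.11
Paid family leave insurance: $4,144.57 × 0.015 = $62.17
SDI: $4,144.57 × 0.01 = $41.45
Employee stock purchase plan: $4,144.57 × 0.03 = $124.34
Garnishment: $4,144.57 × 0.06 = $248.67
Total deductions = $102.22 + $74.48 + $357.11 + $62.17 + $41.45 + $124.34 + $248.67 = $1,010.44
Net pay = $4,144.57 − $1,010.44 = $3,134.13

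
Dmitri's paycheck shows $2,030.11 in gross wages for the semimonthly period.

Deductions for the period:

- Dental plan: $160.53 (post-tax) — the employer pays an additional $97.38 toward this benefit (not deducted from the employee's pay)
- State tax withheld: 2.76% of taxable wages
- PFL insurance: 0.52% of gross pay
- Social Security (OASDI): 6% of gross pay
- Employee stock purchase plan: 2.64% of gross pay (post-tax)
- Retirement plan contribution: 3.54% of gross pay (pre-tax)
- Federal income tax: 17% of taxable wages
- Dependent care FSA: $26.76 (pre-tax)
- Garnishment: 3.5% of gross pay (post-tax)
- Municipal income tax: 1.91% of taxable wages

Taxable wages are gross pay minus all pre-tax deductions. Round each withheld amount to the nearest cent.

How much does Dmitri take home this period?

$1,095.39

Retirement plan contribution: $2,030.11 × 0.0354 = $71.87
Dependent care FSA: $26.76
Pre-tax total = $71.87 + $26.76 = $98.63
Taxable wages = $2,030.11 − $98.63 = $1,931.48
State tax withheld: $1,931.48 × 0.0276 = $53.31
Municipal income tax: $1,931.48 × 0.0191 = $36.89
Federal income tax: $1,931.48 × 0.17 = $328.35
Social Security (OASDI): $2,030.11 × 0.06 = $121.81
PFL insurance: $2,030.11 × 0.0052 = $10.56
Garnishment: $2,030.11 × 0.035 = $71.05
Employee stock purchase plan: $2,030.11 × 0.0264 = $53.59
Dental plan: $160.53
(Employer's $97.38 toward dental plan is not withheld from the employee.)
Total deductions = $71.87 + $26.76 + $53.31 + $36.89 + $328.35 + $121.81 + $10.56 + $71.05 + $53.59 + $160.53 = $934.72
Net pay = $2,030.11 − $934.72 = $1,095.39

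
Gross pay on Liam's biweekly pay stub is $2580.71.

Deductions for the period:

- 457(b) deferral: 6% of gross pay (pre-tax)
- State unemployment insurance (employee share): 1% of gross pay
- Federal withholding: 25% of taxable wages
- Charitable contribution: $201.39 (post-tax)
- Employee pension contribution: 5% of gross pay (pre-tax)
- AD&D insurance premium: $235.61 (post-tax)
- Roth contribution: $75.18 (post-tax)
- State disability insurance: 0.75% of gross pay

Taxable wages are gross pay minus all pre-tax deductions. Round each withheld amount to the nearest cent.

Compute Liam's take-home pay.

$1165.27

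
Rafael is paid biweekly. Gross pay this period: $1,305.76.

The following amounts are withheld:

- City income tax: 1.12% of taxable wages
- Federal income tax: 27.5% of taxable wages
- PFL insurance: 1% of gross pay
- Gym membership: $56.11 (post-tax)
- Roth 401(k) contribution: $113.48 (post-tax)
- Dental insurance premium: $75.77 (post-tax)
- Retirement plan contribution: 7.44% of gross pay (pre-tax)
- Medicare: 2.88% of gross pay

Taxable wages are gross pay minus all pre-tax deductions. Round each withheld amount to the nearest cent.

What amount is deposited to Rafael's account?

Retirement plan contribution: $1,305.76 × 0.0744 = $97.15
Taxable wages = $1,305.76 − $97.15 = $1,208.61
City income tax: $1,208.61 × 0.0112 = $13.54
Federal income tax: $1,208.61 × 0.275 = $332.37
PFL insurance: $1,305.76 × 0.01 = $13.06
Medicare: $1,305.76 × 0.0288 = $37.61
Dental insurance premium: $75.77
Roth 401(k) contribution: $113.48
Gym membership: $56.11
Total deductions = $97.15 + $13.54 + $332.37 + $13.06 + $37.61 + $75.77 + $113.48 + $56.11 = $739.09
Net pay = $1,305.76 − $739.09 = $566.67

$566.67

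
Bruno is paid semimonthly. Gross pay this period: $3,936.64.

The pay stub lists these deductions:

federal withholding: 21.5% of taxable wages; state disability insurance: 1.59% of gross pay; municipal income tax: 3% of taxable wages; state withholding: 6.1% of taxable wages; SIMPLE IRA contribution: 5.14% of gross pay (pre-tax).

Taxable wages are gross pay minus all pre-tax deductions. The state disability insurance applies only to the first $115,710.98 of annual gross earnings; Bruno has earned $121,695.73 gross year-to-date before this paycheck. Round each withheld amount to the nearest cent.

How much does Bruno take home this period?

$2,591.61

SIMPLE IRA contribution: $3,936.64 × 0.0514 = $202.34
Taxable wages = $3,936.64 − $202.34 = $3,734.30
State withholding: $3,734.30 × 0.061 = $227.79
Municipal income tax: $3,734.30 × 0.03 = $112.03
Federal withholding: $3,734.30 × 0.215 = $802.87
State disability insurance: annual cap $115,710.98 already reached (YTD $121,695.73), so $0.00
Total deductions = $202.34 + $227.79 + $112.03 + $802.87 + $0.00 = $1,345.03
Net pay = $3,936.64 − $1,345.03 = $2,591.61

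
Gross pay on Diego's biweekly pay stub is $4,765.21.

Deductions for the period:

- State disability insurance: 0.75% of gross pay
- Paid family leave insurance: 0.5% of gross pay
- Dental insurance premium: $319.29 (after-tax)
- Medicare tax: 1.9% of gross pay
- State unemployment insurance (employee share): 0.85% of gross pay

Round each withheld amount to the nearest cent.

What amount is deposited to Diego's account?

$4,255.31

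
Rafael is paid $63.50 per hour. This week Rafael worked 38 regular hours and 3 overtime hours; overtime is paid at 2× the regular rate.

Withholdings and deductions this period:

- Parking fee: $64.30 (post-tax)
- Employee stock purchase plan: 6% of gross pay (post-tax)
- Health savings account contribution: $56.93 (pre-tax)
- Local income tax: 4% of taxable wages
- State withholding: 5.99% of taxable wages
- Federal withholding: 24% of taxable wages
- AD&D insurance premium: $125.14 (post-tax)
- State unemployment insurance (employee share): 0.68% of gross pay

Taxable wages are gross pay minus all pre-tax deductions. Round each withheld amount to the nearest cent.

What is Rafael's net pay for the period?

$1,430.66

Regular pay: 38 × $63.50 = $2,413.00
Overtime pay: 3 × $63.50 × 2 = $381.00
Gross pay = $2,413.00 + $381.00 = $2,794.00
Health savings account contribution: $56.93
Taxable wages = $2,794.00 − $56.93 = $2,737.07
Federal withholding: $2,737.07 × 0.24 = $656.90
Local income tax: $2,737.07 × 0.04 = $109.48
State withholding: $2,737.07 × 0.0599 = $163.95
State unemployment insurance (employee share): $2,794.00 × 0.0068 = $19.00
AD&D insurance premium: $125.14
Employee stock purchase plan: $2,794.00 × 0.06 = $167.64
Parking fee: $64.30
Total deductions = $56.93 + $656.90 + $109.48 + $163.95 + $19.00 + $125.14 + $167.64 + $64.30 = $1,363.34
Net pay = $2,794.00 − $1,363.34 = $1,430.66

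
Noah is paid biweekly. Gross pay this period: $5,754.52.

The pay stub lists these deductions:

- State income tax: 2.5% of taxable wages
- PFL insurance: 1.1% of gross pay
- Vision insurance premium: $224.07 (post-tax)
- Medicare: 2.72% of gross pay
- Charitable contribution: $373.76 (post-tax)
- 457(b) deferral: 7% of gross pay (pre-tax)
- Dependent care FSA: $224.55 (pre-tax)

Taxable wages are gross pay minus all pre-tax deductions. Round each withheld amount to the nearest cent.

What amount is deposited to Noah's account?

Dependent care FSA: $224.55
457(b) deferral: $5,754.52 × 0.07 = $402.82
Pre-tax total = $224.55 + $402.82 = $627.37
Taxable wages = $5,754.52 − $627.37 = $5,127.15
State income tax: $5,127.15 × 0.025 = $128.18
PFL insurance: $5,754.52 × 0.011 = $63.30
Medicare: $5,754.52 × 0.0272 = $156.52
Charitable contribution: $373.76
Vision insurance premium: $224.07
Total deductions = $224.55 + $402.82 + $128.18 + $63.30 + $156.52 + $373.76 + $224.07 = $1,573.20
Net pay = $5,754.52 − $1,573.20 = $4,181.32

$4,181.32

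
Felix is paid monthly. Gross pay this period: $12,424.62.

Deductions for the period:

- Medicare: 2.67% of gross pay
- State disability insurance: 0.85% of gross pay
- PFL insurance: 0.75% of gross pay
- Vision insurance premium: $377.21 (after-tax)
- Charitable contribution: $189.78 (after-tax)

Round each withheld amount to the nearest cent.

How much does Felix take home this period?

$11,327.10

State disability insurance: $12,424.62 × 0.0085 = $105.61
Medicare: $12,424.62 × 0.0267 = $331.74
PFL insurance: $12,424.62 × 0.0075 = $93.18
Charitable contribution: $189.78
Vision insurance premium: $377.21
Total deductions = $105.61 + $331.74 + $93.18 + $189.78 + $377.21 = $1,097.52
Net pay = $12,424.62 − $1,097.52 = $11,327.10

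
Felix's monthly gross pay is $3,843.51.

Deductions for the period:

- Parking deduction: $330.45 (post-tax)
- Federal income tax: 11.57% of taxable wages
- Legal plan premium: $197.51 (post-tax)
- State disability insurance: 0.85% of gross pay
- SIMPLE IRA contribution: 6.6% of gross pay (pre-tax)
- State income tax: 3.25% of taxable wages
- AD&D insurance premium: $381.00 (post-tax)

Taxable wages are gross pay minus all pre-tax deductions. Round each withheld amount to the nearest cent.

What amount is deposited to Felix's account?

$2,116.20

SIMPLE IRA contribution: $3,843.51 × 0.066 = $253.67
Taxable wages = $3,843.51 − $253.67 = $3,589.84
State income tax: $3,589.84 × 0.0325 = $116.67
Federal income tax: $3,589.84 × 0.1157 = $415.34
State disability insurance: $3,843.51 × 0.0085 = $32.67
AD&D insurance premium: $381.00
Legal plan premium: $197.51
Parking deduction: $330.45
Total deductions = $253.67 + $116.67 + $415.34 + $32.67 + $381.00 + $197.51 + $330.45 = $1,727.31
Net pay = $3,843.51 − $1,727.31 = $2,116.20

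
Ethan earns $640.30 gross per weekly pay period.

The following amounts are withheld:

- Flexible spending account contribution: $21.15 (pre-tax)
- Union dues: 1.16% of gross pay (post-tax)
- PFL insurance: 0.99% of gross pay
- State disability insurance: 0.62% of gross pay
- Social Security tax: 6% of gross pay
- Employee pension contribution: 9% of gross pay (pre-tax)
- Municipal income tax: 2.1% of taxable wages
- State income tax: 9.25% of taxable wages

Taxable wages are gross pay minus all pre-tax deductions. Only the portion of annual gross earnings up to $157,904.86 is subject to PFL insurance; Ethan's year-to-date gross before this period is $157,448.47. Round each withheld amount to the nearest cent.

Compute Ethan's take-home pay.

$443.45

Employee pension contribution: $640.30 × 0.09 = $57.63
Flexible spending account contribution: $21.15
Pre-tax total = $57.63 + $21.15 = $78.78
Taxable wages = $640.30 − $78.78 = $561.52
Municipal income tax: $561.52 × 0.021 = $11.79
State income tax: $561.52 × 0.0925 = $51.94
State disability insurance: $640.30 × 0.0062 = $3.97
Social Security tax: $640.30 × 0.06 = $38.42
PFL insurance: only $157,904.86 − $157,448.47 = $456.39 of this check is subject → $456.39 × 0.0099 = $4.52
Union dues: $640.30 × 0.0116 = $7.43
Total deductions = $57.63 + $21.15 + $11.79 + $51.94 + $3.97 + $38.42 + $4.52 + $7.43 = $196.85
Net pay = $640.30 − $196.85 = $443.45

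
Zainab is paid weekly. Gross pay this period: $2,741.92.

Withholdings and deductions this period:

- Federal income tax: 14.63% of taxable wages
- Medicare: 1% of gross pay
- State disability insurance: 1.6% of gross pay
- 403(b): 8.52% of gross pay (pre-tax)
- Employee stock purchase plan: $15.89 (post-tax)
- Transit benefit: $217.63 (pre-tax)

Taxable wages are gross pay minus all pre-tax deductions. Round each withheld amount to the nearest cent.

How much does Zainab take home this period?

403(b): $2,741.92 × 0.0852 = $233.61
Transit benefit: $217.63
Pre-tax total = $233.61 + $217.63 = $451.24
Taxable wages = $2,741.92 − $451.24 = $2,290.68
Federal income tax: $2,290.68 × 0.1463 = $335.13
Medicare: $2,741.92 × 0.01 = $27.42
State disability insurance: $2,741.92 × 0.016 = $43.87
Employee stock purchase plan: $15.89
Total deductions = $233.61 + $217.63 + $335.13 + $27.42 + $43.87 + $15.89 = $873.55
Net pay = $2,741.92 − $873.55 = $1,868.37

$1,868.37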